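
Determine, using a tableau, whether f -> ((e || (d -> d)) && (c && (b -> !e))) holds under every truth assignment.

Assume the negation and expand:
Initial set: {!(f -> ((e || (d -> d)) && (c && (b -> !e))))}.
!(f -> ((e || (d -> d)) && (c && (b -> !e)))): α-rule — add f, !((e || (d -> d)) && (c && (b -> !e))).
!((e || (d -> d)) && (c && (b -> !e))): β-rule — branch into !(e || (d -> d))  //  !(c && (b -> !e)).
  branch 1 (add !(e || (d -> d))):
    !(e || (d -> d)): α-rule — add !e, !(d -> d).
    !(d -> d): α-rule — add d, !d.
    × closes — contains both d and !d.
  branch 2 (add !(c && (b -> !e))):
    !(c && (b -> !e)): β-rule — branch into !c  //  !(b -> !e).
      branch 2.1 (add !c):
        ○ open, literals {c=0, f=1}.
      branch 2.2 (add !(b -> !e)):
        !(b -> !e): α-rule — add b, !!e.
        ○ open, literals {b=1, e=1, f=1}.
1 branch closed, 2 open.
An open branch gives a countermodel: c=0, f=1 (unmentioned atoms arbitrary); under it the original formula is false.

Not valid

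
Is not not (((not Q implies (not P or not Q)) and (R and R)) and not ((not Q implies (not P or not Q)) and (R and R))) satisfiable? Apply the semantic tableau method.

Initial set: {not not (((not Q implies (not P or not Q)) and (R and R)) and not ((not Q implies (not P or not Q)) and (R and R)))}.
not not (((not Q implies (not P or not Q)) and (R and R)) and not ((not Q implies (not P or not Q)) and (R and R))): drop double negation, giving (((not Q implies (not P or not Q)) and (R and R)) and not ((not Q implies (not P or not Q)) and (R and R))).
(((not Q implies (not P or not Q)) and (R and R)) and not ((not Q implies (not P or not Q)) and (R and R))): α-rule — add ((not Q implies (not P or not Q)) and (R and R)), not ((not Q implies (not P or not Q)) and (R and R)).
((not Q implies (not P or not Q)) and (R and R)): α-rule — add (not Q implies (not P or not Q)), (R and R).
(R and R): α-rule — add R, R.
not ((not Q implies (not P or not Q)) and (R and R)): β-rule — branch into not (not Q implies (not P or not Q))  //  not (R and R).
  branch 1 (add not (not Q implies (not P or not Q))):
    not (not Q implies (not P or not Q)): α-rule — add not Q, not (not P or not Q).
    not (not P or not Q): α-rule — add not not P, not not Q.
    × closes — contains both Q and not Q.
  branch 2 (add not (R and R)):
    (not Q implies (not P or not Q)): β-rule — branch into not not Q  //  (not P or not Q).
      branch 2.1 (add not not Q):
        not (R and R): β-rule — branch into not R  //  not R.
          branch 2.1.1 (add not R):
            × closes — contains both R and not R.
          branch 2.1.2 (add not R):
            × closes — contains both R and not R.
      branch 2.2 (add (not P or not Q)):
        not (R and R): β-rule — branch into not R  //  not R.
          branch 2.2.1 (add not R):
            × closes — contains both R and not R.
          branch 2.2.2 (add not R):
            × closes — contains both R and not R.
All 5 branches close.
Every branch closed; the formula is unsatisfiable.

Unsatisfiable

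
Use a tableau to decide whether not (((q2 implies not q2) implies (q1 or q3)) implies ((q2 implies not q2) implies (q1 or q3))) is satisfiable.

Initial set: {not (((q2 implies not q2) implies (q1 or q3)) implies ((q2 implies not q2) implies (q1 or q3)))}.
not (((q2 implies not q2) implies (q1 or q3)) implies ((q2 implies not q2) implies (q1 or q3))): α-rule — add ((q2 implies not q2) implies (q1 or q3)), not ((q2 implies not q2) implies (q1 or q3)).
not ((q2 implies not q2) implies (q1 or q3)): α-rule — add (q2 implies not q2), not (q1 or q3).
not (q1 or q3): α-rule — add not q1, not q3.
((q2 implies not q2) implies (q1 or q3)): β-rule — branch into not (q2 implies not q2)  //  (q1 or q3).
  branch 1 (add not (q2 implies not q2)):
    not (q2 implies not q2): α-rule — add q2, not not q2.
    (q2 implies not q2): β-rule — branch into not q2  //  not q2.
      branch 1.1 (add not q2):
        × closes — contains both q2 and not q2.
      branch 1.2 (add not q2):
        × closes — contains both q2 and not q2.
  branch 2 (add (q1 or q3)):
    (q2 implies not q2): β-rule — branch into not q2  //  not q2.
      branch 2.1 (add not q2):
        (q1 or q3): β-rule — branch into q1  //  q3.
          branch 2.1.1 (add q1):
            × closes — contains both q1 and not q1.
          branch 2.1.2 (add q3):
            × closes — contains both q3 and not q3.
      branch 2.2 (add not q2):
        (q1 or q3): β-rule — branch into q1  //  q3.
          branch 2.2.1 (add q1):
            × closes — contains both q1 and not q1.
          branch 2.2.2 (add q3):
            × closes — contains both q3 and not q3.
All 6 branches close.
Every branch closed; the formula is unsatisfiable.

Unsatisfiable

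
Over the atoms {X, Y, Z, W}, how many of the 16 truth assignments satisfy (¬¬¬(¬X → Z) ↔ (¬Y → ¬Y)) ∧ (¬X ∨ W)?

Initial set: {((¬¬¬(¬X → Z) ↔ (¬Y → ¬Y)) ∧ (¬X ∨ W))}.
((¬¬¬(¬X → Z) ↔ (¬Y → ¬Y)) ∧ (¬X ∨ W)): α-rule — add (¬¬¬(¬X → Z) ↔ (¬Y → ¬Y)), (¬X ∨ W).
(¬¬¬(¬X → Z) ↔ (¬Y → ¬Y)): β-rule — branch into ¬¬¬(¬X → Z), (¬Y → ¬Y)  //  ¬¬¬¬(¬X → Z), ¬(¬Y → ¬Y).
  branch 1 (add ¬¬¬(¬X → Z), (¬Y → ¬Y)):
    ¬¬¬(¬X → Z): drop double negation, giving ¬(¬X → Z).
    ¬(¬X → Z): α-rule — add ¬X, ¬Z.
    (¬X ∨ W): β-rule — branch into ¬X  //  W.
      branch 1.1 (add ¬X):
        (¬Y → ¬Y): β-rule — branch into ¬¬Y  //  ¬Y.
          branch 1.1.1 (add ¬¬Y):
            ○ open, literals {X=0, Y=1, Z=0}.
          branch 1.1.2 (add ¬Y):
            ○ open, literals {X=0, Y=0, Z=0}.
      branch 1.2 (add W):
        (¬Y → ¬Y): β-rule — branch into ¬¬Y  //  ¬Y.
          branch 1.2.1 (add ¬¬Y):
            ○ open, literals {W=1, X=0, Y=1, Z=0}.
          branch 1.2.2 (add ¬Y):
            ○ open, literals {W=1, X=0, Y=0, Z=0}.
  branch 2 (add ¬¬¬¬(¬X → Z), ¬(¬Y → ¬Y)):
    ¬¬¬¬(¬X → Z): drop double negation, giving ¬¬(¬X → Z).
    ¬(¬Y → ¬Y): α-rule — add ¬Y, ¬¬Y.
    × closes — contains both Y and ¬Y.
1 branch closed, 4 open.
Each open branch fixes some atoms; the unmentioned ones are free. Counting distinct full assignments: branch {X=0, Y=1, Z=0} (W) contributes 2 new; branch {X=0, Y=0, Z=0} (W) contributes 2 new; branch {W=1, X=0, Y=1, Z=0} (none free) contributes 0 new; branch {W=1, X=0, Y=0, Z=0} (none free) contributes 0 new. Total: 4.

4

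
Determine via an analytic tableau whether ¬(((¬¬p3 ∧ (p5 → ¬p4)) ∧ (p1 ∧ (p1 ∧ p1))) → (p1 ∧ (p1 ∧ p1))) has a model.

Unsatisfiable

Initial set: {T ¬(((¬¬p3 ∧ (p5 → ¬p4)) ∧ (p1 ∧ (p1 ∧ p1))) → (p1 ∧ (p1 ∧ p1)))}.
T ¬(((¬¬p3 ∧ (p5 → ¬p4)) ∧ (p1 ∧ (p1 ∧ p1))) → (p1 ∧ (p1 ∧ p1))): α-rule — add T ((¬¬p3 ∧ (p5 → ¬p4)) ∧ (p1 ∧ (p1 ∧ p1))), F (p1 ∧ (p1 ∧ p1)).
T ((¬¬p3 ∧ (p5 → ¬p4)) ∧ (p1 ∧ (p1 ∧ p1))): α-rule — add T (¬¬p3 ∧ (p5 → ¬p4)), T (p1 ∧ (p1 ∧ p1)).
T (¬¬p3 ∧ (p5 → ¬p4)): α-rule — add T ¬¬p3, T (p5 → ¬p4).
T (p1 ∧ (p1 ∧ p1)): α-rule — add T p1, T (p1 ∧ p1).
T ¬¬p3: drop double negation, giving T p3.
T (p1 ∧ p1): α-rule — add T p1, T p1.
F (p1 ∧ (p1 ∧ p1)): β-rule — branch into F p1  //  F (p1 ∧ p1).
  branch 1 (add F p1):
    × closes — contains both p1 and ¬p1.
  branch 2 (add F (p1 ∧ p1)):
    T (p5 → ¬p4): β-rule — branch into F p5  //  T ¬p4.
      branch 2.1 (add F p5):
        F (p1 ∧ p1): β-rule — branch into F p1  //  F p1.
          branch 2.1.1 (add F p1):
            × closes — contains both p1 and ¬p1.
          branch 2.1.2 (add F p1):
            × closes — contains both p1 and ¬p1.
      branch 2.2 (add T ¬p4):
        F (p1 ∧ p1): β-rule — branch into F p1  //  F p1.
          branch 2.2.1 (add F p1):
            × closes — contains both p1 and ¬p1.
          branch 2.2.2 (add F p1):
            × closes — contains both p1 and ¬p1.
All 5 branches close.
Every branch closed; the formula is unsatisfiable.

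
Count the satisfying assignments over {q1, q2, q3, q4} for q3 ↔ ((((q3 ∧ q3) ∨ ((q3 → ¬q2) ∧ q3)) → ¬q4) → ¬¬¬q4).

Initial set: {(q3 ↔ ((((q3 ∧ q3) ∨ ((q3 → ¬q2) ∧ q3)) → ¬q4) → ¬¬¬q4))}.
(q3 ↔ ((((q3 ∧ q3) ∨ ((q3 → ¬q2) ∧ q3)) → ¬q4) → ¬¬¬q4)): β-rule — branch into q3, ((((q3 ∧ q3) ∨ ((q3 → ¬q2) ∧ q3)) → ¬q4) → ¬¬¬q4)  //  ¬q3, ¬((((q3 ∧ q3) ∨ ((q3 → ¬q2) ∧ q3)) → ¬q4) → ¬¬¬q4).
  branch 1 (add q3, ((((q3 ∧ q3) ∨ ((q3 → ¬q2) ∧ q3)) → ¬q4) → ¬¬¬q4)):
    ((((q3 ∧ q3) ∨ ((q3 → ¬q2) ∧ q3)) → ¬q4) → ¬¬¬q4): β-rule — branch into ¬(((q3 ∧ q3) ∨ ((q3 → ¬q2) ∧ q3)) → ¬q4)  //  ¬¬¬q4.
      branch 1.1 (add ¬(((q3 ∧ q3) ∨ ((q3 → ¬q2) ∧ q3)) → ¬q4)):
        ¬(((q3 ∧ q3) ∨ ((q3 → ¬q2) ∧ q3)) → ¬q4): α-rule — add ((q3 ∧ q3) ∨ ((q3 → ¬q2) ∧ q3)), ¬¬q4.
        ((q3 ∧ q3) ∨ ((q3 → ¬q2) ∧ q3)): β-rule — branch into (q3 ∧ q3)  //  ((q3 → ¬q2) ∧ q3).
          branch 1.1.1 (add (q3 ∧ q3)):
            (q3 ∧ q3): α-rule — add q3, q3.
            ○ open, literals {q3=T, q4=T}.
          branch 1.1.2 (add ((q3 → ¬q2) ∧ q3)):
            ((q3 → ¬q2) ∧ q3): α-rule — add (q3 → ¬q2), q3.
            (q3 → ¬q2): β-rule — branch into ¬q3  //  ¬q2.
              branch 1.1.2.1 (add ¬q3):
                × closes — contains both q3 and ¬q3.
              branch 1.1.2.2 (add ¬q2):
                ○ open, literals {q2=F, q3=T, q4=T}.
      branch 1.2 (add ¬¬¬q4):
        ¬¬¬q4: drop double negation, giving ¬q4.
        ○ open, literals {q3=T, q4=F}.
  branch 2 (add ¬q3, ¬((((q3 ∧ q3) ∨ ((q3 → ¬q2) ∧ q3)) → ¬q4) → ¬¬¬q4)):
    ¬((((q3 ∧ q3) ∨ ((q3 → ¬q2) ∧ q3)) → ¬q4) → ¬¬¬q4): α-rule — add (((q3 ∧ q3) ∨ ((q3 → ¬q2) ∧ q3)) → ¬q4), ¬¬¬¬q4.
    ¬¬¬¬q4: drop double negation, giving ¬¬q4.
    (((q3 ∧ q3) ∨ ((q3 → ¬q2) ∧ q3)) → ¬q4): β-rule — branch into ¬((q3 ∧ q3) ∨ ((q3 → ¬q2) ∧ q3))  //  ¬q4.
      branch 2.1 (add ¬((q3 ∧ q3) ∨ ((q3 → ¬q2) ∧ q3))):
        ¬((q3 ∧ q3) ∨ ((q3 → ¬q2) ∧ q3)): α-rule — add ¬(q3 ∧ q3), ¬((q3 → ¬q2) ∧ q3).
        ¬(q3 ∧ q3): β-rule — branch into ¬q3  //  ¬q3.
          branch 2.1.1 (add ¬q3):
            ¬((q3 → ¬q2) ∧ q3): β-rule — branch into ¬(q3 → ¬q2)  //  ¬q3.
              branch 2.1.1.1 (add ¬(q3 → ¬q2)):
                ¬(q3 → ¬q2): α-rule — add q3, ¬¬q2.
                × closes — contains both q3 and ¬q3.
              branch 2.1.1.2 (add ¬q3):
                ○ open, literals {q3=F, q4=T}.
          branch 2.1.2 (add ¬q3):
            ¬((q3 → ¬q2) ∧ q3): β-rule — branch into ¬(q3 → ¬q2)  //  ¬q3.
              branch 2.1.2.1 (add ¬(q3 → ¬q2)):
                ¬(q3 → ¬q2): α-rule — add q3, ¬¬q2.
                × closes — contains both q3 and ¬q3.
              branch 2.1.2.2 (add ¬q3):
                ○ open, literals {q3=F, q4=T}.
      branch 2.2 (add ¬q4):
        × closes — contains both q4 and ¬q4.
4 branches closed, 5 open.
Each open branch fixes some atoms; the unmentioned ones are free. Counting distinct full assignments: branch {q3=T, q4=T} (q1, q2) contributes 4 new; branch {q2=F, q3=T, q4=T} (q1) contributes 0 new; branch {q3=T, q4=F} (q1, q2) contributes 4 new; branch {q3=F, q4=T} (q1, q2) contributes 4 new; branch {q3=F, q4=T} (q1, q2) contributes 0 new. Total: 12.

12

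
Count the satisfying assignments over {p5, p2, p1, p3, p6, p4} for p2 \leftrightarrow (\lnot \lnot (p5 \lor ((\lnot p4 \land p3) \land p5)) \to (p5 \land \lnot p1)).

32

Initial set: {T (p2 \leftrightarrow (\lnot \lnot (p5 \lor ((\lnot p4 \land p3) \land p5)) \to (p5 \land \lnot p1)))}.
T (p2 \leftrightarrow (\lnot \lnot (p5 \lor ((\lnot p4 \land p3) \land p5)) \to (p5 \land \lnot p1))): β-rule — branch into T p2, T (\lnot \lnot (p5 \lor ((\lnot p4 \land p3) \land p5)) \to (p5 \land \lnot p1))  //  F p2, F (\lnot \lnot (p5 \lor ((\lnot p4 \land p3) \land p5)) \to (p5 \land \lnot p1)).
  branch 1 (add T p2, T (\lnot \lnot (p5 \lor ((\lnot p4 \land p3) \land p5)) \to (p5 \land \lnot p1))):
    T (\lnot \lnot (p5 \lor ((\lnot p4 \land p3) \land p5)) \to (p5 \land \lnot p1)): β-rule — branch into F \lnot \lnot (p5 \lor ((\lnot p4 \land p3) \land p5))  //  T (p5 \land \lnot p1).
      branch 1.1 (add F \lnot \lnot (p5 \lor ((\lnot p4 \land p3) \land p5))):
        F \lnot \lnot (p5 \lor ((\lnot p4 \land p3) \land p5)): drop double negation, giving F (p5 \lor ((\lnot p4 \land p3) \land p5)).
        F (p5 \lor ((\lnot p4 \land p3) \land p5)): α-rule — add F p5, F ((\lnot p4 \land p3) \land p5).
        F ((\lnot p4 \land p3) \land p5): β-rule — branch into F (\lnot p4 \land p3)  //  F p5.
          branch 1.1.1 (add F (\lnot p4 \land p3)):
            F (\lnot p4 \land p3): β-rule — branch into F \lnot p4  //  F p3.
              branch 1.1.1.1 (add F \lnot p4):
                ○ open, literals {p2=1, p4=1, p5=0}.
              branch 1.1.1.2 (add F p3):
                ○ open, literals {p2=1, p3=0, p5=0}.
          branch 1.1.2 (add F p5):
            ○ open, literals {p2=1, p5=0}.
      branch 1.2 (add T (p5 \land \lnot p1)):
        T (p5 \land \lnot p1): α-rule — add T p5, T \lnot p1.
        ○ open, literals {p1=0, p2=1, p5=1}.
  branch 2 (add F p2, F (\lnot \lnot (p5 \lor ((\lnot p4 \land p3) \land p5)) \to (p5 \land \lnot p1))):
    F (\lnot \lnot (p5 \lor ((\lnot p4 \land p3) \land p5)) \to (p5 \land \lnot p1)): α-rule — add T \lnot \lnot (p5 \lor ((\lnot p4 \land p3) \land p5)), F (p5 \land \lnot p1).
    T \lnot \lnot (p5 \lor ((\lnot p4 \land p3) \land p5)): drop double negation, giving T (p5 \lor ((\lnot p4 \land p3) \land p5)).
    F (p5 \land \lnot p1): β-rule — branch into F p5  //  F \lnot p1.
      branch 2.1 (add F p5):
        T (p5 \lor ((\lnot p4 \land p3) \land p5)): β-rule — branch into T p5  //  T ((\lnot p4 \land p3) \land p5).
          branch 2.1.1 (add T p5):
            × closes — contains both p5 and \lnot p5.
          branch 2.1.2 (add T ((\lnot p4 \land p3) \land p5)):
            T ((\lnot p4 \land p3) \land p5): α-rule — add T (\lnot p4 \land p3), T p5.
            × closes — contains both p5 and \lnot p5.
      branch 2.2 (add F \lnot p1):
        T (p5 \lor ((\lnot p4 \land p3) \land p5)): β-rule — branch into T p5  //  T ((\lnot p4 \land p3) \land p5).
          branch 2.2.1 (add T p5):
            ○ open, literals {p1=1, p2=0, p5=1}.
          branch 2.2.2 (add T ((\lnot p4 \land p3) \land p5)):
            T ((\lnot p4 \land p3) \land p5): α-rule — add T (\lnot p4 \land p3), T p5.
            T (\lnot p4 \land p3): α-rule — add T \lnot p4, T p3.
            ○ open, literals {p1=1, p2=0, p3=1, p4=0, p5=1}.
2 branches closed, 6 open.
Each open branch fixes some atoms; the unmentioned ones are free. Counting distinct full assignments: branch {p2=1, p4=1, p5=0} (p1, p3, p6) contributes 8 new; branch {p2=1, p3=0, p5=0} (p1, p6, p4) contributes 4 new; branch {p2=1, p5=0} (p1, p3, p6, p4) contributes 4 new; branch {p1=0, p2=1, p5=1} (p3, p6, p4) contributes 8 new; branch {p1=1, p2=0, p5=1} (p3, p6, p4) contributes 8 new; branch {p1=1, p2=0, p3=1, p4=0, p5=1} (p6) contributes 0 new. Total: 32.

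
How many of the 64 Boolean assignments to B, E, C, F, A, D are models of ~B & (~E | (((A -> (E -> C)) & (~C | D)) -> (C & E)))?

Initial set: {T (~B & (~E | (((A -> (E -> C)) & (~C | D)) -> (C & E))))}.
T (~B & (~E | (((A -> (E -> C)) & (~C | D)) -> (C & E)))): α-rule — add T ~B, T (~E | (((A -> (E -> C)) & (~C | D)) -> (C & E))).
T (~E | (((A -> (E -> C)) & (~C | D)) -> (C & E))): β-rule — branch into T ~E  //  T (((A -> (E -> C)) & (~C | D)) -> (C & E)).
  branch 1 (add T ~E):
    ○ open, literals {B=F, E=F}.
  branch 2 (add T (((A -> (E -> C)) & (~C | D)) -> (C & E))):
    T (((A -> (E -> C)) & (~C | D)) -> (C & E)): β-rule — branch into F ((A -> (E -> C)) & (~C | D))  //  T (C & E).
      branch 2.1 (add F ((A -> (E -> C)) & (~C | D))):
        F ((A -> (E -> C)) & (~C | D)): β-rule — branch into F (A -> (E -> C))  //  F (~C | D).
          branch 2.1.1 (add F (A -> (E -> C))):
            F (A -> (E -> C)): α-rule — add T A, F (E -> C).
            F (E -> C): α-rule — add T E, F C.
            ○ open, literals {A=T, B=F, C=F, E=T}.
          branch 2.1.2 (add F (~C | D)):
            F (~C | D): α-rule — add F ~C, F D.
            ○ open, literals {B=F, C=T, D=F}.
      branch 2.2 (add T (C & E)):
        T (C & E): α-rule — add T C, T E.
        ○ open, literals {B=F, C=T, E=T}.
0 branches closed, 4 open.
Each open branch fixes some atoms; the unmentioned ones are free. Counting distinct full assignments: branch {B=F, E=F} (C, F, A, D) contributes 16 new; branch {A=T, B=F, C=F, E=T} (F, D) contributes 4 new; branch {B=F, C=T, D=F} (E, F, A) contributes 4 new; branch {B=F, C=T, E=T} (F, A, D) contributes 4 new. Total: 28.

28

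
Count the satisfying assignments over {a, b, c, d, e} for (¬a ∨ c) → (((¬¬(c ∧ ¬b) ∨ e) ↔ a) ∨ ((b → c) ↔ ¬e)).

Initial set: {((¬a ∨ c) → (((¬¬(c ∧ ¬b) ∨ e) ↔ a) ∨ ((b → c) ↔ ¬e)))}.
((¬a ∨ c) → (((¬¬(c ∧ ¬b) ∨ e) ↔ a) ∨ ((b → c) ↔ ¬e))): β-rule — branch into ¬(¬a ∨ c)  //  (((¬¬(c ∧ ¬b) ∨ e) ↔ a) ∨ ((b → c) ↔ ¬e)).
  branch 1 (add ¬(¬a ∨ c)):
    ¬(¬a ∨ c): α-rule — add ¬¬a, ¬c.
    ○ open, literals {a=true, c=false}.
  branch 2 (add (((¬¬(c ∧ ¬b) ∨ e) ↔ a) ∨ ((b → c) ↔ ¬e))):
    (((¬¬(c ∧ ¬b) ∨ e) ↔ a) ∨ ((b → c) ↔ ¬e)): β-rule — branch into ((¬¬(c ∧ ¬b) ∨ e) ↔ a)  //  ((b → c) ↔ ¬e).
      branch 2.1 (add ((¬¬(c ∧ ¬b) ∨ e) ↔ a)):
        ((¬¬(c ∧ ¬b) ∨ e) ↔ a): β-rule — branch into (¬¬(c ∧ ¬b) ∨ e), a  //  ¬(¬¬(c ∧ ¬b) ∨ e), ¬a.
          branch 2.1.1 (add (¬¬(c ∧ ¬b) ∨ e), a):
            (¬¬(c ∧ ¬b) ∨ e): β-rule — branch into ¬¬(c ∧ ¬b)  //  e.
              branch 2.1.1.1 (add ¬¬(c ∧ ¬b)):
                ¬¬(c ∧ ¬b): drop double negation, giving (c ∧ ¬b).
                (c ∧ ¬b): α-rule — add c, ¬b.
                ○ open, literals {a=true, b=false, c=true}.
              branch 2.1.1.2 (add e):
                ○ open, literals {a=true, e=true}.
          branch 2.1.2 (add ¬(¬¬(c ∧ ¬b) ∨ e), ¬a):
            ¬(¬¬(c ∧ ¬b) ∨ e): α-rule — add ¬¬¬(c ∧ ¬b), ¬e.
            ¬¬¬(c ∧ ¬b): drop double negation, giving ¬(c ∧ ¬b).
            ¬(c ∧ ¬b): β-rule — branch into ¬c  //  ¬¬b.
              branch 2.1.2.1 (add ¬c):
                ○ open, literals {a=false, c=false, e=false}.
              branch 2.1.2.2 (add ¬¬b):
                ○ open, literals {a=false, b=true, e=false}.
      branch 2.2 (add ((b → c) ↔ ¬e)):
        ((b → c) ↔ ¬e): β-rule — branch into (b → c), ¬e  //  ¬(b → c), ¬¬e.
          branch 2.2.1 (add (b → c), ¬e):
            (b → c): β-rule — branch into ¬b  //  c.
              branch 2.2.1.1 (add ¬b):
                ○ open, literals {b=false, e=false}.
              branch 2.2.1.2 (add c):
                ○ open, literals {c=true, e=false}.
          branch 2.2.2 (add ¬(b → c), ¬¬e):
            ¬(b → c): α-rule — add b, ¬c.
            ○ open, literals {b=true, c=false, e=true}.
0 branches closed, 8 open.
Each open branch fixes some atoms; the unmentioned ones are free. Counting distinct full assignments: branch {a=true, c=false} (b, d, e) contributes 8 new; branch {a=true, b=false, c=true} (d, e) contributes 4 new; branch {a=true, e=true} (b, c, d) contributes 2 new; branch {a=false, c=false, e=false} (b, d) contributes 4 new; branch {a=false, b=true, e=false} (c, d) contributes 2 new; branch {b=false, e=false} (a, c, d) contributes 2 new; branch {c=true, e=false} (a, b, d) contributes 2 new; branch {b=true, c=false, e=true} (a, d) contributes 2 new. Total: 26.

26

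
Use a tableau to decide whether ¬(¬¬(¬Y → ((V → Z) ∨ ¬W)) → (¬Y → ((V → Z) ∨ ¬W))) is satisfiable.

Initial set: {¬(¬¬(¬Y → ((V → Z) ∨ ¬W)) → (¬Y → ((V → Z) ∨ ¬W)))}.
¬(¬¬(¬Y → ((V → Z) ∨ ¬W)) → (¬Y → ((V → Z) ∨ ¬W))): α-rule — add ¬¬(¬Y → ((V → Z) ∨ ¬W)), ¬(¬Y → ((V → Z) ∨ ¬W)).
¬¬(¬Y → ((V → Z) ∨ ¬W)): drop double negation, giving (¬Y → ((V → Z) ∨ ¬W)).
¬(¬Y → ((V → Z) ∨ ¬W)): α-rule — add ¬Y, ¬((V → Z) ∨ ¬W).
¬((V → Z) ∨ ¬W): α-rule — add ¬(V → Z), ¬¬W.
¬(V → Z): α-rule — add V, ¬Z.
(¬Y → ((V → Z) ∨ ¬W)): β-rule — branch into ¬¬Y  //  ((V → Z) ∨ ¬W).
  branch 1 (add ¬¬Y):
    × closes — contains both Y and ¬Y.
  branch 2 (add ((V → Z) ∨ ¬W)):
    ((V → Z) ∨ ¬W): β-rule — branch into (V → Z)  //  ¬W.
      branch 2.1 (add (V → Z)):
        (V → Z): β-rule — branch into ¬V  //  Z.
          branch 2.1.1 (add ¬V):
            × closes — contains both V and ¬V.
          branch 2.1.2 (add Z):
            × closes — contains both Z and ¬Z.
      branch 2.2 (add ¬W):
        × closes — contains both W and ¬W.
All 4 branches close.
Every branch closed; the formula is unsatisfiable.

Unsatisfiable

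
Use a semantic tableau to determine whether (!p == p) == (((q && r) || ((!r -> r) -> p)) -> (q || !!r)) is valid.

Not valid

Assume the negation and expand:
Initial set: {!((!p == p) == (((q && r) || ((!r -> r) -> p)) -> (q || !!r)))}.
!((!p == p) == (((q && r) || ((!r -> r) -> p)) -> (q || !!r))): β-rule — branch into (!p == p), !(((q && r) || ((!r -> r) -> p)) -> (q || !!r))  //  !(!p == p), (((q && r) || ((!r -> r) -> p)) -> (q || !!r)).
  branch 1 (add (!p == p), !(((q && r) || ((!r -> r) -> p)) -> (q || !!r))):
    !(((q && r) || ((!r -> r) -> p)) -> (q || !!r)): α-rule — add ((q && r) || ((!r -> r) -> p)), !(q || !!r).
    !(q || !!r): α-rule — add !q, !!!r.
    !!!r: drop double negation, giving !r.
    (!p == p): β-rule — branch into !p, p  //  !!p, !p.
      branch 1.1 (add !p, p):
        × closes — contains both p and !p.
      branch 1.2 (add !!p, !p):
        × closes — contains both p and !p.
  branch 2 (add !(!p == p), (((q && r) || ((!r -> r) -> p)) -> (q || !!r))):
    !(!p == p): β-rule — branch into !p, !p  //  !!p, p.
      branch 2.1 (add !p, !p):
        (((q && r) || ((!r -> r) -> p)) -> (q || !!r)): β-rule — branch into !((q && r) || ((!r -> r) -> p))  //  (q || !!r).
          branch 2.1.1 (add !((q && r) || ((!r -> r) -> p))):
            !((q && r) || ((!r -> r) -> p)): α-rule — add !(q && r), !((!r -> r) -> p).
            !((!r -> r) -> p): α-rule — add (!r -> r), !p.
            !(q && r): β-rule — branch into !q  //  !r.
              branch 2.1.1.1 (add !q):
                (!r -> r): β-rule — branch into !!r  //  r.
                  branch 2.1.1.1.1 (add !!r):
                    ○ open, literals {p=false, q=false, r=true}.
                  branch 2.1.1.1.2 (add r):
                    ○ open, literals {p=false, q=false, r=true}.
              branch 2.1.1.2 (add !r):
                (!r -> r): β-rule — branch into !!r  //  r.
                  branch 2.1.1.2.1 (add !!r):
                    × closes — contains both r and !r.
                  branch 2.1.1.2.2 (add r):
                    × closes — contains both r and !r.
          branch 2.1.2 (add (q || !!r)):
            (q || !!r): β-rule — branch into q  //  !!r.
              branch 2.1.2.1 (add q):
                ○ open, literals {p=false, q=true}.
              branch 2.1.2.2 (add !!r):
                !!r: drop double negation, giving r.
                ○ open, literals {p=false, r=true}.
      branch 2.2 (add !!p, p):
        (((q && r) || ((!r -> r) -> p)) -> (q || !!r)): β-rule — branch into !((q && r) || ((!r -> r) -> p))  //  (q || !!r).
          branch 2.2.1 (add !((q && r) || ((!r -> r) -> p))):
            !((q && r) || ((!r -> r) -> p)): α-rule — add !(q && r), !((!r -> r) -> p).
            !((!r -> r) -> p): α-rule — add (!r -> r), !p.
            × closes — contains both p and !p.
          branch 2.2.2 (add (q || !!r)):
            (q || !!r): β-rule — branch into q  //  !!r.
              branch 2.2.2.1 (add q):
                ○ open, literals {p=true, q=true}.
              branch 2.2.2.2 (add !!r):
                !!r: drop double negation, giving r.
                ○ open, literals {p=true, r=true}.
5 branches closed, 6 open.
An open branch gives a countermodel: p=false, q=false, r=true (unmentioned atoms arbitrary); under it the original formula is false.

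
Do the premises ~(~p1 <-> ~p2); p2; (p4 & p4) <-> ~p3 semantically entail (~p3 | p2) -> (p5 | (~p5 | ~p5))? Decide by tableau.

Initial set: {~(~p1 <-> ~p2); p2; ((p4 & p4) <-> ~p3); ~((~p3 | p2) -> (p5 | (~p5 | ~p5)))}.
~((~p3 | p2) -> (p5 | (~p5 | ~p5))): α-rule — add (~p3 | p2), ~(p5 | (~p5 | ~p5)).
~(p5 | (~p5 | ~p5)): α-rule — add ~p5, ~(~p5 | ~p5).
~(~p5 | ~p5): α-rule — add ~~p5, ~~p5.
× closes — contains both p5 and ~p5.
All 1 branch closes.
Every branch closed, so the premises entail the conclusion.

Yes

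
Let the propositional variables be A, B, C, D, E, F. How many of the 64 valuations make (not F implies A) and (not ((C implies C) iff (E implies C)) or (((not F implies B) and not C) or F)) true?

38

Initial set: {((not F implies A) and (not ((C implies C) iff (E implies C)) or (((not F implies B) and not C) or F)))}.
((not F implies A) and (not ((C implies C) iff (E implies C)) or (((not F implies B) and not C) or F))): α-rule — add (not F implies A), (not ((C implies C) iff (E implies C)) or (((not F implies B) and not C) or F)).
(not F implies A): β-rule — branch into not not F  //  A.
  branch 1 (add not not F):
    (not ((C implies C) iff (E implies C)) or (((not F implies B) and not C) or F)): β-rule — branch into not ((C implies C) iff (E implies C))  //  (((not F implies B) and not C) or F).
      branch 1.1 (add not ((C implies C) iff (E implies C))):
        not ((C implies C) iff (E implies C)): β-rule — branch into (C implies C), not (E implies C)  //  not (C implies C), (E implies C).
          branch 1.1.1 (add (C implies C), not (E implies C)):
            not (E implies C): α-rule — add E, not C.
            (C implies C): β-rule — branch into not C  //  C.
              branch 1.1.1.1 (add not C):
                ○ open, literals {C=0, E=1, F=1}.
              branch 1.1.1.2 (add C):
                × closes — contains both C and not C.
          branch 1.1.2 (add not (C implies C), (E implies C)):
            not (C implies C): α-rule — add C, not C.
            × closes — contains both C and not C.
      branch 1.2 (add (((not F implies B) and not C) or F)):
        (((not F implies B) and not C) or F): β-rule — branch into ((not F implies B) and not C)  //  F.
          branch 1.2.1 (add ((not F implies B) and not C)):
            ((not F implies B) and not C): α-rule — add (not F implies B), not C.
            (not F implies B): β-rule — branch into not not F  //  B.
              branch 1.2.1.1 (add not not F):
                ○ open, literals {C=0, F=1}.
              branch 1.2.1.2 (add B):
                ○ open, literals {B=1, C=0, F=1}.
          branch 1.2.2 (add F):
            ○ open, literals {F=1}.
  branch 2 (add A):
    (not ((C implies C) iff (E implies C)) or (((not F implies B) and not C) or F)): β-rule — branch into not ((C implies C) iff (E implies C))  //  (((not F implies B) and not C) or F).
      branch 2.1 (add not ((C implies C) iff (E implies C))):
        not ((C implies C) iff (E implies C)): β-rule — branch into (C implies C), not (E implies C)  //  not (C implies C), (E implies C).
          branch 2.1.1 (add (C implies C), not (E implies C)):
            not (E implies C): α-rule — add E, not C.
            (C implies C): β-rule — branch into not C  //  C.
              branch 2.1.1.1 (add not C):
                ○ open, literals {A=1, C=0, E=1}.
              branch 2.1.1.2 (add C):
                × closes — contains both C and not C.
          branch 2.1.2 (add not (C implies C), (E implies C)):
            not (C implies C): α-rule — add C, not C.
            × closes — contains both C and not C.
      branch 2.2 (add (((not F implies B) and not C) or F)):
        (((not F implies B) and not C) or F): β-rule — branch into ((not F implies B) and not C)  //  F.
          branch 2.2.1 (add ((not F implies B) and not C)):
            ((not F implies B) and not C): α-rule — add (not F implies B), not C.
            (not F implies B): β-rule — branch into not not F  //  B.
              branch 2.2.1.1 (add not not F):
                ○ open, literals {A=1, C=0, F=1}.
              branch 2.2.1.2 (add B):
                ○ open, literals {A=1, B=1, C=0}.
          branch 2.2.2 (add F):
            ○ open, literals {A=1, F=1}.
4 branches closed, 8 open.
Each open branch fixes some atoms; the unmentioned ones are free. Counting distinct full assignments: branch {C=0, E=1, F=1} (A, B, D) contributes 8 new; branch {C=0, F=1} (A, B, D, E) contributes 8 new; branch {B=1, C=0, F=1} (A, D, E) contributes 0 new; branch {F=1} (A, B, C, D, E) contributes 16 new; branch {A=1, C=0, E=1} (B, D, F) contributes 4 new; branch {A=1, C=0, F=1} (B, D, E) contributes 0 new; branch {A=1, B=1, C=0} (D, E, F) contributes 2 new; branch {A=1, F=1} (B, C, D, E) contributes 0 new. Total: 38.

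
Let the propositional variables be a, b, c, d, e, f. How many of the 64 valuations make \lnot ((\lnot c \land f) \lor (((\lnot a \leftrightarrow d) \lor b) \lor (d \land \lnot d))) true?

12

Initial set: {\lnot ((\lnot c \land f) \lor (((\lnot a \leftrightarrow d) \lor b) \lor (d \land \lnot d)))}.
\lnot ((\lnot c \land f) \lor (((\lnot a \leftrightarrow d) \lor b) \lor (d \land \lnot d))): α-rule — add \lnot (\lnot c \land f), \lnot (((\lnot a \leftrightarrow d) \lor b) \lor (d \land \lnot d)).
\lnot (((\lnot a \leftrightarrow d) \lor b) \lor (d \land \lnot d)): α-rule — add \lnot ((\lnot a \leftrightarrow d) \lor b), \lnot (d \land \lnot d).
\lnot ((\lnot a \leftrightarrow d) \lor b): α-rule — add \lnot (\lnot a \leftrightarrow d), \lnot b.
\lnot (\lnot c \land f): β-rule — branch into \lnot \lnot c  //  \lnot f.
  branch 1 (add \lnot \lnot c):
    \lnot (d \land \lnot d): β-rule — branch into \lnot d  //  \lnot \lnot d.
      branch 1.1 (add \lnot d):
        \lnot (\lnot a \leftrightarrow d): β-rule — branch into \lnot a, \lnot d  //  \lnot \lnot a, d.
          branch 1.1.1 (add \lnot a, \lnot d):
            ○ open, literals {a=F, b=F, c=T, d=F}.
          branch 1.1.2 (add \lnot \lnot a, d):
            × closes — contains both d and \lnot d.
      branch 1.2 (add \lnot \lnot d):
        \lnot (\lnot a \leftrightarrow d): β-rule — branch into \lnot a, \lnot d  //  \lnot \lnot a, d.
          branch 1.2.1 (add \lnot a, \lnot d):
            × closes — contains both d and \lnot d.
          branch 1.2.2 (add \lnot \lnot a, d):
            ○ open, literals {a=T, b=F, c=T, d=T}.
  branch 2 (add \lnot f):
    \lnot (d \land \lnot d): β-rule — branch into \lnot d  //  \lnot \lnot d.
      branch 2.1 (add \lnot d):
        \lnot (\lnot a \leftrightarrow d): β-rule — branch into \lnot a, \lnot d  //  \lnot \lnot a, d.
          branch 2.1.1 (add \lnot a, \lnot d):
            ○ open, literals {a=F, b=F, d=F, f=F}.
          branch 2.1.2 (add \lnot \lnot a, d):
            × closes — contains both d and \lnot d.
      branch 2.2 (add \lnot \lnot d):
        \lnot (\lnot a \leftrightarrow d): β-rule — branch into \lnot a, \lnot d  //  \lnot \lnot a, d.
          branch 2.2.1 (add \lnot a, \lnot d):
            × closes — contains both d and \lnot d.
          branch 2.2.2 (add \lnot \lnot a, d):
            ○ open, literals {a=T, b=F, d=T, f=F}.
4 branches closed, 4 open.
Each open branch fixes some atoms; the unmentioned ones are free. Counting distinct full assignments: branch {a=F, b=F, c=T, d=F} (e, f) contributes 4 new; branch {a=T, b=F, c=T, d=T} (e, f) contributes 4 new; branch {a=F, b=F, d=F, f=F} (c, e) contributes 2 new; branch {a=T, b=F, d=T, f=F} (c, e) contributes 2 new. Total: 12.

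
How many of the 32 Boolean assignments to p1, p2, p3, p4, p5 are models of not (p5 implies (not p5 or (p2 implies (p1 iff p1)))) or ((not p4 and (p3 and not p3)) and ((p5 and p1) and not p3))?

0

Initial set: {(not (p5 implies (not p5 or (p2 implies (p1 iff p1)))) or ((not p4 and (p3 and not p3)) and ((p5 and p1) and not p3)))}.
(not (p5 implies (not p5 or (p2 implies (p1 iff p1)))) or ((not p4 and (p3 and not p3)) and ((p5 and p1) and not p3))): β-rule — branch into not (p5 implies (not p5 or (p2 implies (p1 iff p1))))  //  ((not p4 and (p3 and not p3)) and ((p5 and p1) and not p3)).
  branch 1 (add not (p5 implies (not p5 or (p2 implies (p1 iff p1))))):
    not (p5 implies (not p5 or (p2 implies (p1 iff p1)))): α-rule — add p5, not (not p5 or (p2 implies (p1 iff p1))).
    not (not p5 or (p2 implies (p1 iff p1))): α-rule — add not not p5, not (p2 implies (p1 iff p1)).
    not (p2 implies (p1 iff p1)): α-rule — add p2, not (p1 iff p1).
    not (p1 iff p1): β-rule — branch into p1, not p1  //  not p1, p1.
      branch 1.1 (add p1, not p1):
        × closes — contains both p1 and not p1.
      branch 1.2 (add not p1, p1):
        × closes — contains both p1 and not p1.
  branch 2 (add ((not p4 and (p3 and not p3)) and ((p5 and p1) and not p3))):
    ((not p4 and (p3 and not p3)) and ((p5 and p1) and not p3)): α-rule — add (not p4 and (p3 and not p3)), ((p5 and p1) and not p3).
    (not p4 and (p3 and not p3)): α-rule — add not p4, (p3 and not p3).
    ((p5 and p1) and not p3): α-rule — add (p5 and p1), not p3.
    (p3 and not p3): α-rule — add p3, not p3.
    × closes — contains both p3 and not p3.
All 3 branches close.
No open branches: the formula has 0 satisfying assignments.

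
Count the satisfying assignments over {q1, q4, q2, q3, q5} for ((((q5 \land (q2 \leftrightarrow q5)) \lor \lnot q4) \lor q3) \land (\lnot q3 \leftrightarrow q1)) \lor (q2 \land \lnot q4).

Initial set: {(((((q5 \land (q2 \leftrightarrow q5)) \lor \lnot q4) \lor q3) \land (\lnot q3 \leftrightarrow q1)) \lor (q2 \land \lnot q4))}.
(((((q5 \land (q2 \leftrightarrow q5)) \lor \lnot q4) \lor q3) \land (\lnot q3 \leftrightarrow q1)) \lor (q2 \land \lnot q4)): β-rule — branch into ((((q5 \land (q2 \leftrightarrow q5)) \lor \lnot q4) \lor q3) \land (\lnot q3 \leftrightarrow q1))  //  (q2 \land \lnot q4).
  branch 1 (add ((((q5 \land (q2 \leftrightarrow q5)) \lor \lnot q4) \lor q3) \land (\lnot q3 \leftrightarrow q1))):
    ((((q5 \land (q2 \leftrightarrow q5)) \lor \lnot q4) \lor q3) \land (\lnot q3 \leftrightarrow q1)): α-rule — add (((q5 \land (q2 \leftrightarrow q5)) \lor \lnot q4) \lor q3), (\lnot q3 \leftrightarrow q1).
    (((q5 \land (q2 \leftrightarrow q5)) \lor \lnot q4) \lor q3): β-rule — branch into ((q5 \land (q2 \leftrightarrow q5)) \lor \lnot q4)  //  q3.
      branch 1.1 (add ((q5 \land (q2 \leftrightarrow q5)) \lor \lnot q4)):
        (\lnot q3 \leftrightarrow q1): β-rule — branch into \lnot q3, q1  //  \lnot \lnot q3, \lnot q1.
          branch 1.1.1 (add \lnot q3, q1):
            ((q5 \land (q2 \leftrightarrow q5)) \lor \lnot q4): β-rule — branch into (q5 \land (q2 \leftrightarrow q5))  //  \lnot q4.
              branch 1.1.1.1 (add (q5 \land (q2 \leftrightarrow q5))):
                (q5 \land (q2 \leftrightarrow q5)): α-rule — add q5, (q2 \leftrightarrow q5).
                (q2 \leftrightarrow q5): β-rule — branch into q2, q5  //  \lnot q2, \lnot q5.
                  branch 1.1.1.1.1 (add q2, q5):
                    ○ open, literals {q1=1, q2=1, q3=0, q5=1}.
                  branch 1.1.1.1.2 (add \lnot q2, \lnot q5):
                    × closes — contains both q5 and \lnot q5.
              branch 1.1.1.2 (add \lnot q4):
                ○ open, literals {q1=1, q3=0, q4=0}.
          branch 1.1.2 (add \lnot \lnot q3, \lnot q1):
            ((q5 \land (q2 \leftrightarrow q5)) \lor \lnot q4): β-rule — branch into (q5 \land (q2 \leftrightarrow q5))  //  \lnot q4.
              branch 1.1.2.1 (add (q5 \land (q2 \leftrightarrow q5))):
                (q5 \land (q2 \leftrightarrow q5)): α-rule — add q5, (q2 \leftrightarrow q5).
                (q2 \leftrightarrow q5): β-rule — branch into q2, q5  //  \lnot q2, \lnot q5.
                  branch 1.1.2.1.1 (add q2, q5):
                    ○ open, literals {q1=0, q2=1, q3=1, q5=1}.
                  branch 1.1.2.1.2 (add \lnot q2, \lnot q5):
                    × closes — contains both q5 and \lnot q5.
              branch 1.1.2.2 (add \lnot q4):
                ○ open, literals {q1=0, q3=1, q4=0}.
      branch 1.2 (add q3):
        (\lnot q3 \leftrightarrow q1): β-rule — branch into \lnot q3, q1  //  \lnot \lnot q3, \lnot q1.
          branch 1.2.1 (add \lnot q3, q1):
            × closes — contains both q3 and \lnot q3.
          branch 1.2.2 (add \lnot \lnot q3, \lnot q1):
            ○ open, literals {q1=0, q3=1}.
  branch 2 (add (q2 \land \lnot q4)):
    (q2 \land \lnot q4): α-rule — add q2, \lnot q4.
    ○ open, literals {q2=1, q4=0}.
3 branches closed, 6 open.
Each open branch fixes some atoms; the unmentioned ones are free. Counting distinct full assignments: branch {q1=1, q2=1, q3=0, q5=1} (q4) contributes 2 new; branch {q1=1, q3=0, q4=0} (q2, q5) contributes 3 new; branch {q1=0, q2=1, q3=1, q5=1} (q4) contributes 2 new; branch {q1=0, q3=1, q4=0} (q2, q5) contributes 3 new; branch {q1=0, q3=1} (q4, q2, q5) contributes 3 new; branch {q2=1, q4=0} (q1, q3, q5) contributes 4 new. Total: 17.

17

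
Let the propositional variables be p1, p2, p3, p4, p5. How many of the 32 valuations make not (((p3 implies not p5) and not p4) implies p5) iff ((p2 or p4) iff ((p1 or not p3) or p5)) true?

10

Initial set: {(not (((p3 implies not p5) and not p4) implies p5) iff ((p2 or p4) iff ((p1 or not p3) or p5)))}.
(not (((p3 implies not p5) and not p4) implies p5) iff ((p2 or p4) iff ((p1 or not p3) or p5))): β-rule — branch into not (((p3 implies not p5) and not p4) implies p5), ((p2 or p4) iff ((p1 or not p3) or p5))  //  not not (((p3 implies not p5) and not p4) implies p5), not ((p2 or p4) iff ((p1 or not p3) or p5)).
  branch 1 (add not (((p3 implies not p5) and not p4) implies p5), ((p2 or p4) iff ((p1 or not p3) or p5))):
    not (((p3 implies not p5) and not p4) implies p5): α-rule — add ((p3 implies not p5) and not p4), not p5.
    ((p3 implies not p5) and not p4): α-rule — add (p3 implies not p5), not p4.
    ((p2 or p4) iff ((p1 or not p3) or p5)): β-rule — branch into (p2 or p4), ((p1 or not p3) or p5)  //  not (p2 or p4), not ((p1 or not p3) or p5).
      branch 1.1 (add (p2 or p4), ((p1 or not p3) or p5)):
        (p3 implies not p5): β-rule — branch into not p3  //  not p5.
          branch 1.1.1 (add not p3):
            (p2 or p4): β-rule — branch into p2  //  p4.
              branch 1.1.1.1 (add p2):
                ((p1 or not p3) or p5): β-rule — branch into (p1 or not p3)  //  p5.
                  branch 1.1.1.1.1 (add (p1 or not p3)):
                    (p1 or not p3): β-rule — branch into p1  //  not p3.
                      branch 1.1.1.1.1.1 (add p1):
                        ○ open, literals {p1=T, p2=T, p3=F, p4=F, p5=F}.
                      branch 1.1.1.1.1.2 (add not p3):
                        ○ open, literals {p2=T, p3=F, p4=F, p5=F}.
                  branch 1.1.1.1.2 (add p5):
                    × closes — contains both p5 and not p5.
              branch 1.1.1.2 (add p4):
                × closes — contains both p4 and not p4.
          branch 1.1.2 (add not p5):
            (p2 or p4): β-rule — branch into p2  //  p4.
              branch 1.1.2.1 (add p2):
                ((p1 or not p3) or p5): β-rule — branch into (p1 or not p3)  //  p5.
                  branch 1.1.2.1.1 (add (p1 or not p3)):
                    (p1 or not p3): β-rule — branch into p1  //  not p3.
                      branch 1.1.2.1.1.1 (add p1):
                        ○ open, literals {p1=T, p2=T, p4=F, p5=F}.
                      branch 1.1.2.1.1.2 (add not p3):
                        ○ open, literals {p2=T, p3=F, p4=F, p5=F}.
                  branch 1.1.2.1.2 (add p5):
                    × closes — contains both p5 and not p5.
              branch 1.1.2.2 (add p4):
                × closes — contains both p4 and not p4.
      branch 1.2 (add not (p2 or p4), not ((p1 or not p3) or p5)):
        not (p2 or p4): α-rule — add not p2, not p4.
        not ((p1 or not p3) or p5): α-rule — add not (p1 or not p3), not p5.
        not (p1 or not p3): α-rule — add not p1, not not p3.
        (p3 implies not p5): β-rule — branch into not p3  //  not p5.
          branch 1.2.1 (add not p3):
            × closes — contains both p3 and not p3.
          branch 1.2.2 (add not p5):
            ○ open, literals {p1=F, p2=F, p3=T, p4=F, p5=F}.
  branch 2 (add not not (((p3 implies not p5) and not p4) implies p5), not ((p2 or p4) iff ((p1 or not p3) or p5))):
    not not (((p3 implies not p5) and not p4) implies p5): β-rule — branch into not ((p3 implies not p5) and not p4)  //  p5.
      branch 2.1 (add not ((p3 implies not p5) and not p4)):
        not ((p2 or p4) iff ((p1 or not p3) or p5)): β-rule — branch into (p2 or p4), not ((p1 or not p3) or p5)  //  not (p2 or p4), ((p1 or not p3) or p5).
          branch 2.1.1 (add (p2 or p4), not ((p1 or not p3) or p5)):
            not ((p1 or not p3) or p5): α-rule — add not (p1 or not p3), not p5.
            not (p1 or not p3): α-rule — add not p1, not not p3.
            not ((p3 implies not p5) and not p4): β-rule — branch into not (p3 implies not p5)  //  not not p4.
              branch 2.1.1.1 (add not (p3 implies not p5)):
                not (p3 implies not p5): α-rule — add p3, not not p5.
                × closes — contains both p5 and not p5.
              branch 2.1.1.2 (add not not p4):
                (p2 or p4): β-rule — branch into p2  //  p4.
                  branch 2.1.1.2.1 (add p2):
                    ○ open, literals {p1=F, p2=T, p3=T, p4=T, p5=F}.
                  branch 2.1.1.2.2 (add p4):
                    ○ open, literals {p1=F, p3=T, p4=T, p5=F}.
          branch 2.1.2 (add not (p2 or p4), ((p1 or not p3) or p5)):
            not (p2 or p4): α-rule — add not p2, not p4.
            not ((p3 implies not p5) and not p4): β-rule — branch into not (p3 implies not p5)  //  not not p4.
              branch 2.1.2.1 (add not (p3 implies not p5)):
                not (p3 implies not p5): α-rule — add p3, not not p5.
                ((p1 or not p3) or p5): β-rule — branch into (p1 or not p3)  //  p5.
                  branch 2.1.2.1.1 (add (p1 or not p3)):
                    (p1 or not p3): β-rule — branch into p1  //  not p3.
                      branch 2.1.2.1.1.1 (add p1):
                        ○ open, literals {p1=T, p2=F, p3=T, p4=F, p5=T}.
                      branch 2.1.2.1.1.2 (add not p3):
                        × closes — contains both p3 and not p3.
                  branch 2.1.2.1.2 (add p5):
                    ○ open, literals {p2=F, p3=T, p4=F, p5=T}.
              branch 2.1.2.2 (add not not p4):
                × closes — contains both p4 and not p4.
      branch 2.2 (add p5):
        not ((p2 or p4) iff ((p1 or not p3) or p5)): β-rule — branch into (p2 or p4), not ((p1 or not p3) or p5)  //  not (p2 or p4), ((p1 or not p3) or p5).
          branch 2.2.1 (add (p2 or p4), not ((p1 or not p3) or p5)):
            not ((p1 or not p3) or p5): α-rule — add not (p1 or not p3), not p5.
            × closes — contains both p5 and not p5.
          branch 2.2.2 (add not (p2 or p4), ((p1 or not p3) or p5)):
            not (p2 or p4): α-rule — add not p2, not p4.
            ((p1 or not p3) or p5): β-rule — branch into (p1 or not p3)  //  p5.
              branch 2.2.2.1 (add (p1 or not p3)):
                (p1 or not p3): β-rule — branch into p1  //  not p3.
                  branch 2.2.2.1.1 (add p1):
                    ○ open, literals {p1=T, p2=F, p4=F, p5=T}.
                  branch 2.2.2.1.2 (add not p3):
                    ○ open, literals {p2=F, p3=F, p4=F, p5=T}.
              branch 2.2.2.2 (add p5):
                ○ open, literals {p2=F, p4=F, p5=T}.
9 branches closed, 12 open.
Each open branch fixes some atoms; the unmentioned ones are free. Counting distinct full assignments: branch {p1=T, p2=T, p3=F, p4=F, p5=F} (none free) contributes 1 new; branch {p2=T, p3=F, p4=F, p5=F} (p1) contributes 1 new; branch {p1=T, p2=T, p4=F, p5=F} (p3) contributes 1 new; branch {p2=T, p3=F, p4=F, p5=F} (p1) contributes 0 new; branch {p1=F, p2=F, p3=T, p4=F, p5=F} (none free) contributes 1 new; branch {p1=F, p2=T, p3=T, p4=T, p5=F} (none free) contributes 1 new; branch {p1=F, p3=T, p4=T, p5=F} (p2) contributes 1 new; branch {p1=T, p2=F, p3=T, p4=F, p5=T} (none free) contributes 1 new; branch {p2=F, p3=T, p4=F, p5=T} (p1) contributes 1 new; branch {p1=T, p2=F, p4=F, p5=T} (p3) contributes 1 new; branch {p2=F, p3=F, p4=F, p5=T} (p1) contributes 1 new; branch {p2=F, p4=F, p5=T} (p1, p3) contributes 0 new. Total: 10.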